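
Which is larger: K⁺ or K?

Forming K⁺ removes 1 electron from K. Fewer electrons for the same nuclear charge means less shielding and a higher Z_eff on the remaining electrons, and for main-group metals the entire outer shell is lost.
A cation is smaller than its parent atom: K⁺ < K.

K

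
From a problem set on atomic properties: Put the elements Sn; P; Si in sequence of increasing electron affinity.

P, Sn, Si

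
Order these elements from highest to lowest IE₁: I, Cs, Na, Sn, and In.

I, Sn, In, Na, Cs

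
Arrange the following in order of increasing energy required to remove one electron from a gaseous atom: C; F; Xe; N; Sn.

Sn, C, Xe, N, F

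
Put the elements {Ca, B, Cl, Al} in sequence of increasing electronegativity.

Ca < Al < B < Cl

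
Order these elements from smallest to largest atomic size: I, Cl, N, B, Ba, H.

H, N, B, Cl, I, Ba

H is in period 1, group 1; B is in period 2, group 13; N is in period 2, group 15; Cl is in period 3, group 17; I is in period 5, group 17; Ba is in period 6, group 2.
Atomic radius shrinks across a period as nuclear charge pulls the same shell inward, and grows down a group as new shells are added.
These span different periods and groups, so the two trends combine.
N > H: period and group pull opposite ways; the down-group shift dominates (71 vs 32 pm).
B > N: B lies to the left of N in period 2, so the across-period effect alone puts B larger.
Cl > B: the two effects oppose for this pair; the down-group effect wins (99 vs 85 pm).
I > Cl: they share group 17; the group trend gives I the larger value.
Ba > I: both effects reinforce here, so Ba is clearly the larger of the two.
Approximate values (pm): H 32, B 85, N 71, Cl 99, I 133, Ba 196.
So from smallest to largest: H < N < B < Cl < I < Ba.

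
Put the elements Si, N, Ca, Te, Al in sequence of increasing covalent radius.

N is in period 2, group 15; Al is in period 3, group 13; Si is in period 3, group 14; Ca is in period 4, group 2; Te is in period 5, group 16.
Atomic radius shrinks across a period as nuclear charge pulls the same shell inward, and grows down a group as new shells are added.
Neither a single period nor a single group — weigh both effects.
Si > N: both effects reinforce here, so Si is clearly the larger of the two.
Al > Si: Al lies to the left of Si in period 3, so the across-period effect alone puts Al larger.
Te > Al: period and group pull opposite ways; the down-group shift dominates (136 vs 126 pm).
Ca > Te: period and group pull opposite ways; the across-period shift dominates (171 vs 136 pm).
Tabulated atomic radius (pm): N 71, Al 126, Si 116, Ca 171, Te 136.
So from smallest to largest: N < Si < Al < Te < Ca.

N < Si < Al < Te < Ca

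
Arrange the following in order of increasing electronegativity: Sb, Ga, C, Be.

Smaller atoms with higher effective nuclear charge are more electronegative.
Here both period and group differ, so the two effects have to be weighed against each other.
Ga > Be: the two effects oppose for this pair; the across-period effect wins (1.81 vs 1.57).
Sb > Ga: period and group pull opposite ways; the across-period shift dominates (2.05 vs 1.81).
C > Sb: the two effects oppose for this pair; the down-group effect wins (2.55 vs 2.05).
Tabulated electronegativity (Pauling): Be 1.57, C 2.55, Ga 1.81, Sb 2.05.
So from lowest to highest: Be < Ga < Sb < C.

Be < Ga < Sb < C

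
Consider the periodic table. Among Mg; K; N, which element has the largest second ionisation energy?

After 1 electron has been removed, what remains? Mg⁺ still has 1 valence electron; K⁺ is the bare [Ar] core; N⁺ still has 4 valence electrons.
Breaking into a closed-shell core is much more expensive than removing a leftover valence electron — K has the largest IE_2 here.
Valence configurations: Mg⁺ [Ne]3s¹, N⁺ [He]2s²2p².
Approximate IE_2 values (kJ/mol): Mg 1451, K 3052, N 2856.
So the second ionization energies run Mg < N < K.

K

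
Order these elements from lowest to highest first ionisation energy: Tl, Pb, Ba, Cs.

Removing the outermost electron gets harder across a period and easier down a group.
All lie in period 6, so first ionization energy increases left to right.
So from lowest to highest: Cs < Ba < Tl < Pb.

Cs < Ba < Tl < Pb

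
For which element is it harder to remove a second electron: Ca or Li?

Li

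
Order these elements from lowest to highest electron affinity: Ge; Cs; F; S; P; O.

Cs < P < Ge < O < S < F

EA tends to increase across a period and decrease down a group, though the pattern is less regular than for IE or radius.
Here both period and group differ, so the two effects have to be weighed against each other.
P > Cs: relative to Cs, both the across-period and down-group shifts push P's electron affinity up.
Ge > P: this pair runs against the simple trend — see the exception note.
O > Ge: both effects reinforce here, so O is clearly the higher of the two.
S > O: this pair runs against the simple trend — see the exception note.
F > S: both effects reinforce here, so F is clearly the higher of the two.
Note the exception: Ge has a higher electron affinity than P, contrary to the simple trend — adding an electron to P's half-filled np³ subshell costs electron-pairing energy.
Note the exception: S has a higher electron affinity than O, contrary to the simple trend — the compact 2p subshell of O repels the added electron more than S's larger 3p does.
For reference (kJ/mol): O 141, F 328, P 72, S 200, Ge 119, Cs 46.
So from lowest to highest: Cs < P < Ge < O < S < F.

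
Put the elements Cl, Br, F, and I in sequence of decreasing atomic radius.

F is in period 2, group 17; Cl is in period 3, group 17; Br is in period 4, group 17; I is in period 5, group 17.
Across a period the added protons contract the valence shell; down a group each new principal shell makes the atom larger.
All are in group 17, so atomic radius increases down the group.
So from largest to smallest: I > Br > Cl > F.

I, Br, Cl, F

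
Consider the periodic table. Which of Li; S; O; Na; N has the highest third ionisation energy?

After 2 electrons have been removed, what remains? Li²⁺ is already 1 electron into the core; S²⁺ still has 4 valence electrons; O²⁺ still has 4 valence electrons; Na²⁺ is already 1 electron into the core; N²⁺ still has 3 valence electrons.
Pulling an electron out of a noble-gas core costs far more than removing a remaining valence electron, so Na and Li sit at the high end of IE_3.
Valence configurations: S²⁺ [Ne]3s²3p², O²⁺ [He]2s²2p², N²⁺ [He]2s²2p¹.
The numbers (kJ/mol): Li 11815, S 3357, O 5300, Na 6910, N 4578.
Hence IE_3: S < N < O < Na < Li.

Li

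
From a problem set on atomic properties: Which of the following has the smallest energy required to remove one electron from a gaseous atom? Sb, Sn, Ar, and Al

Al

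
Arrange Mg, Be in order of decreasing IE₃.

The third ionization energy removes an electron from the +2 ion. For each element: Mg²⁺ is the bare [Ne] core; Be²⁺ is the bare [He] core.
All of these are removing an electron from a noble-gas core or deeper; the smaller core (lower principal quantum number) is held far more tightly, and within a period the higher nuclear charge binds the same core more tightly.
Tabulated IE_3 (kJ/mol): Mg 7733, Be 14849.
So the third ionization energies run Mg < Be.

Be, Mg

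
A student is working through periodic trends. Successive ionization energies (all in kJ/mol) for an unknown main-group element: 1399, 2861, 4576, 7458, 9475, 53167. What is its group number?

Group 15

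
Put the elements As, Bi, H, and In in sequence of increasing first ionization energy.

H is in period 1, group 1; As is in period 4, group 15; In is in period 5, group 13; Bi is in period 6, group 15.
Across a period the outer electron is held more tightly (higher IE₁); down a group it sits in a higher shell, more shielded, and comes off more easily.
These span different periods and groups, so the two trends combine.
Bi > In: the two effects oppose for this pair; the across-period effect wins (703 vs 558 kJ/mol).
As > Bi: As sits above Bi in group 15, so the down-group effect alone puts As higher.
H > As: the two effects oppose for this pair; the down-group effect wins (1312 vs 947 kJ/mol).
Tabulated first ionization energy (kJ/mol): H 1312, As 947, In 558, Bi 703.
So from lowest to highest: In < Bi < As < H.

In, Bi, As, H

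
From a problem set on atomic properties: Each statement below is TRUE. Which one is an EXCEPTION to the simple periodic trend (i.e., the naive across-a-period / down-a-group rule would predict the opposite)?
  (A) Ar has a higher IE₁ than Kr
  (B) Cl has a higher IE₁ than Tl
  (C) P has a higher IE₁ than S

(C)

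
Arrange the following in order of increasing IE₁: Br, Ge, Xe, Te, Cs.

Ge is in period 4, group 14; Br is in period 4, group 17; Te is in period 5, group 16; Xe is in period 5, group 18; Cs is in period 6, group 1.
Across a period the outer electron is held more tightly (higher IE₁); down a group it sits in a higher shell, more shielded, and comes off more easily.
These span different periods and groups, so the two trends combine.
Ge > Cs: relative to Cs, both the across-period and down-group shifts push Ge's first ionization energy up.
Te > Ge: the two effects oppose for this pair; the across-period effect wins (869 vs 762 kJ/mol).
Br > Te: both effects reinforce here, so Br is clearly the higher of the two.
Xe > Br: period and group pull opposite ways; the across-period shift dominates (1170 vs 1140 kJ/mol).
Tabulated first ionization energy (kJ/mol): Ge 762, Br 1140, Te 869, Xe 1170, Cs 376.
So from lowest to highest: Cs < Ge < Te < Br < Xe.

Cs, Ge, Te, Br, Xe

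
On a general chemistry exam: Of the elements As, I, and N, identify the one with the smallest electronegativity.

As

Electronegativity increases across a period and decreases down a group, tracking effective nuclear charge and atomic size.
These span different periods and groups, so the two trends combine.
I > As: period and group pull opposite ways; the across-period shift dominates (2.66 vs 2.18).
N > I: period and group pull opposite ways; the down-group shift dominates (3.04 vs 2.66).
Approximate values (Pauling): N 3.04, As 2.18, I 2.66.
The smallest electronegativity among these belongs to As.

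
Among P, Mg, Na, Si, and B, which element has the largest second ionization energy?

Consider each +1 ion: P⁺ still has 4 valence electrons; Mg⁺ still has 1 valence electron; Na⁺ is the bare [Ne] core; Si⁺ still has 3 valence electrons; B⁺ still has 2 valence electrons.
Core electrons are held far more tightly than valence electrons, so Na tops the IE_2 order.
Valence configurations: P⁺ [Ne]3s²3p², Mg⁺ [Ne]3s¹, Si⁺ [Ne]3s²3p¹, B⁺ [He]2s².
Tabulated IE_2 (kJ/mol): P 1907, Mg 1451, Na 4562, Si 1577, B 2427.
So the second ionization energies run Mg < Si < P < B < Na.

Na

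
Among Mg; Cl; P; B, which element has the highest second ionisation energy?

The second ionization energy removes an electron from the +1 ion. For each element: Mg⁺ still has 1 valence electron; Cl⁺ still has 6 valence electrons; P⁺ still has 4 valence electrons; B⁺ still has 2 valence electrons.
All are still removing valence electrons, so compare the +1 ions as you would atoms: IE_2 generally rises across a period (higher Z_eff) and falls down a group (larger shell), subject to the usual subshell exceptions.
Valence configurations: Mg⁺ [Ne]3s¹, Cl⁺ [Ne]3s²3p⁴, P⁺ [Ne]3s²3p², B⁺ [He]2s².
The numbers (kJ/mol): Mg 1451, Cl 2298, P 1907, B 2427.
Hence IE_2: Mg < P < Cl < B.

B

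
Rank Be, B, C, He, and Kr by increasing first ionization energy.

He is in period 1, group 18; Be is in period 2, group 2; B is in period 2, group 13; C is in period 2, group 14; Kr is in period 4, group 18.
First ionization energy rises across a period (greater Z_eff holds electrons more tightly) and falls down a group (valence electrons are farther from the nucleus).
These span different periods and groups, so the two trends combine.
Be > B: this pair runs against the simple trend — see the exception note.
C > Be: C lies to the right of Be in period 2, so the across-period effect alone puts C higher.
Kr > C: the two effects oppose for this pair; the across-period effect wins (1351 vs 1086 kJ/mol).
He > Kr: they share group 18; the group trend gives He the larger value.
Note the exception: Be has a higher first ionization energy than B, contrary to the simple trend — removing B's lone 2p electron is easier than breaking Be's filled 2s².
For reference (kJ/mol): He 2372, Be 900, B 801, C 1086, Kr 1351.
So from lowest to highest: B < Be < C < Kr < He.

B, Be, C, Kr, He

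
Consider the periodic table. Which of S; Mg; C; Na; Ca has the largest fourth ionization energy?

Mg

Consider each +3 ion: S³⁺ still has 3 valence electrons; Mg³⁺ is already 1 electron into the core; C³⁺ still has 1 valence electron; Na³⁺ is already 2 electrons into the core; Ca³⁺ is already 1 electron into the core.
Pulling an electron out of a noble-gas core costs far more than removing a remaining valence electron, so Ca, Na and Mg sit at the high end of IE_4.
Valence configurations: S³⁺ [Ne]3s²3p¹, C³⁺ [He]2s¹.
Tabulated IE_4 (kJ/mol): S 4556, Mg 10543, C 6223, Na 9543, Ca 6491.
Hence IE_4: S < C < Ca < Na < Mg.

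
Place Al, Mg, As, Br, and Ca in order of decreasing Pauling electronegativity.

Br, As, Al, Mg, Ca

Mg is in period 3, group 2; Al is in period 3, group 13; Ca is in period 4, group 2; As is in period 4, group 15; Br is in period 4, group 17.
Electronegativity increases across a period and decreases down a group, tracking effective nuclear charge and atomic size.
Here both period and group differ, so the two effects have to be weighed against each other.
Mg > Ca: they share group 2; the group trend gives Mg the larger value.
Al > Mg: Al lies to the right of Mg in period 3, so the across-period effect alone puts Al higher.
As > Al: the two effects oppose for this pair; the across-period effect wins (2.18 vs 1.61).
Br > As: both are in period 4; the period trend gives Br the larger value.
Approximate values (Pauling): Mg 1.31, Al 1.61, Ca 1.00, As 2.18, Br 2.96.
So from highest to lowest: Br > As > Al > Mg > Ca.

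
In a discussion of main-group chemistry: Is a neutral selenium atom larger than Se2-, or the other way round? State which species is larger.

Forming Se2- adds 2 electrons to Se. More electron–electron repulsion in the same shell, with unchanged nuclear charge, lets the cloud expand.
An anion is larger than its parent atom: Se2- > Se.

Se2-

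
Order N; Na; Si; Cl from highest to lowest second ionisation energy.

Na, N, Cl, Si

Consider each +1 ion: N⁺ still has 4 valence electrons; Na⁺ is the bare [Ne] core; Si⁺ still has 3 valence electrons; Cl⁺ still has 6 valence electrons.
Core electrons are held far more tightly than valence electrons, so Na tops the IE_2 order.
Valence configurations: N⁺ [He]2s²2p², Si⁺ [Ne]3s²3p¹, Cl⁺ [Ne]3s²3p⁴.
Tabulated IE_2 (kJ/mol): N 2856, Na 4562, Si 1577, Cl 2298.
So the second ionization energies run Si < Cl < N < Na.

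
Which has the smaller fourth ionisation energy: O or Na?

The fourth ionization energy removes an electron from the +3 ion. For each element: O³⁺ still has 3 valence electrons; Na³⁺ is already 2 electrons into the core.
Pulling an electron out of a noble-gas core costs far more than removing a remaining valence electron, so Na sits at the high end of IE_4.
Approximate IE_4 values (kJ/mol): O 7469, Na 9543.
Putting it together, IE_4: O < Na.

O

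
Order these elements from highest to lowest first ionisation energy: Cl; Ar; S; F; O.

F > Ar > O > Cl > S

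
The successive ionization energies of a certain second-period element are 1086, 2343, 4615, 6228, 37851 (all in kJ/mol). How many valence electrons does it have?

4

Look for the largest jump between consecutive ionization energies: IE5/IE4 ≈ 6.1, far larger than any earlier ratio.
That jump marks the point where a core electron is being removed. So the atom has 4 valence electrons.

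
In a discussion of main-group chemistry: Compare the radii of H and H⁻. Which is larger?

H⁻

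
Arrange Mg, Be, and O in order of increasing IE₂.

Mg, Be, O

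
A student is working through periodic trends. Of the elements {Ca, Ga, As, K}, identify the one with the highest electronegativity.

As

Smaller atoms with higher effective nuclear charge are more electronegative.
All lie in period 4, so electronegativity increases left to right.
The highest electronegativity among these belongs to As.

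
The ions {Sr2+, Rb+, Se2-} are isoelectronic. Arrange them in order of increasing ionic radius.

Sr2+ < Rb+ < Se2-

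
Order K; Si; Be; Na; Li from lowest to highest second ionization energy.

The second ionization energy removes an electron from the +1 ion. For each element: K⁺ is the bare [Ar] core; Si⁺ still has 3 valence electrons; Be⁺ still has 1 valence electron; Na⁺ is the bare [Ne] core; Li⁺ is the bare [He] core.
Breaking into a closed-shell core is much more expensive than removing a leftover valence electron — K, Na and Li have the largest IE_2 here.
Valence configurations: Si⁺ [Ne]3s²3p¹, Be⁺ [He]2s¹.
Tabulated IE_2 (kJ/mol): K 3052, Si 1577, Be 1757, Na 4562, Li 7298.
Putting it together, IE_2: Si < Be < K < Na < Li.

Si, Be, K, Na, Li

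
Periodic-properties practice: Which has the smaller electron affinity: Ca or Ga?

Ca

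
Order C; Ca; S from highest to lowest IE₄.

IE_4 is the cost of taking one more electron from the +3 cation: C³⁺ still has 1 valence electron; Ca³⁺ is already 1 electron into the core; S³⁺ still has 3 valence electrons.
Pulling an electron out of a noble-gas core costs far more than removing a remaining valence electron, so Ca sits at the high end of IE_4.
Valence configurations: C³⁺ [He]2s¹, S³⁺ [Ne]3s²3p¹.
The numbers (kJ/mol): C 6223, Ca 6491, S 4556.
Hence IE_4: S < C < Ca.

Ca > C > S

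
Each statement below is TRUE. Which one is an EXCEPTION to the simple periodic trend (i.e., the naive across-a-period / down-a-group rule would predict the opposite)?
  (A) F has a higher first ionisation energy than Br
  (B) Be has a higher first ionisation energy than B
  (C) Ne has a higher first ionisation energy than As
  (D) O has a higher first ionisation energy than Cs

(B)

The general trend: first ionisation energy increases across a period and decreases down a group.
(A) F (period 2, group 17) vs Br (period 4, group 17): the stated order agrees with the simple trend.
(B) Be (period 2, group 2) vs B (period 2, group 13): the stated order contradicts the simple trend.
(C) Ne (period 2, group 18) vs As (period 4, group 15): the stated order agrees with the simple trend.
(D) O (period 2, group 16) vs Cs (period 6, group 1): the stated order agrees with the simple trend.
The exception is (B): removing B's lone 2p electron is easier than breaking Be's filled 2s².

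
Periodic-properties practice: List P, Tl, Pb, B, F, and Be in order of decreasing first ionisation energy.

F > P > Be > B > Pb > Tl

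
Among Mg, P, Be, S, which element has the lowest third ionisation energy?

The third ionization energy removes an electron from the +2 ion. For each element: Mg²⁺ is the bare [Ne] core; P²⁺ still has 3 valence electrons; Be²⁺ is the bare [He] core; S²⁺ still has 4 valence electrons.
Breaking into a closed-shell core is much more expensive than removing a leftover valence electron — Mg and Be have the largest IE_3 here.
Valence configurations: P²⁺ [Ne]3s²3p¹, S²⁺ [Ne]3s²3p².
The numbers (kJ/mol): Mg 7733, P 2914, Be 14849, S 3357.
So the third ionization energies run P < S < Mg < Be.

P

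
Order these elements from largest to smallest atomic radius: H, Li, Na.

H is in period 1, group 1; Li is in period 2, group 1; Na is in period 3, group 1.
Moving right in a period, electrons are added to the same shell under a stronger nuclear pull, so atoms get smaller; moving down, a new shell is opened and atoms get larger.
All are in group 1, so atomic radius increases down the group.
So from largest to smallest: Na > Li > H.

Na > Li > H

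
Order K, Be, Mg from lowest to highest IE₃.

K < Mg < Be

IE_3 is the cost of taking one more electron from the +2 cation: K²⁺ is already 1 electron into the core; Be²⁺ is the bare [He] core; Mg²⁺ is the bare [Ne] core.
All of these are removing an electron from a noble-gas core or deeper; the smaller core (lower principal quantum number) is held far more tightly, and within a period the higher nuclear charge binds the same core more tightly.
Tabulated IE_3 (kJ/mol): K 4420, Be 14849, Mg 7733.
Putting it together, IE_3: K < Mg < Be.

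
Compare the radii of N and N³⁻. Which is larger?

N³⁻

Forming N³⁻ adds 3 electrons to N. More electron–electron repulsion in the same shell, with unchanged nuclear charge, lets the cloud expand.
An anion is larger than its parent atom: N³⁻ > N.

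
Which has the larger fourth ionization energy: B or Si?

IE_4 is the cost of taking one more electron from the +3 cation: B³⁺ is the bare [He] core; Si³⁺ still has 1 valence electron.
Pulling an electron out of a noble-gas core costs far more than removing a remaining valence electron, so B sits at the high end of IE_4.
Tabulated IE_4 (kJ/mol): B 25026, Si 4356.
So the fourth ionization energies run Si < B.

B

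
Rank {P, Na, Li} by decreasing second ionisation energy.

IE_2 is the cost of taking one more electron from the +1 cation: P⁺ still has 4 valence electrons; Na⁺ is the bare [Ne] core; Li⁺ is the bare [He] core.
Breaking into a closed-shell core is much more expensive than removing a leftover valence electron — Na and Li have the largest IE_2 here.
Approximate IE_2 values (kJ/mol): P 1907, Na 4562, Li 7298.
So the second ionization energies run P < Na < Li.

Li > Na > P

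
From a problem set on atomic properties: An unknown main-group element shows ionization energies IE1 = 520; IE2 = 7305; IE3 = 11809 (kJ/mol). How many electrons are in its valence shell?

1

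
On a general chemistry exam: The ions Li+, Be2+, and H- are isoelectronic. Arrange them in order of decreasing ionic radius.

H- > Li+ > Be2+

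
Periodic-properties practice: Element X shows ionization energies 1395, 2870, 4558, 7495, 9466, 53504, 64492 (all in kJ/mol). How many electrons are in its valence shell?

Look for the largest jump between consecutive ionization energies: IE6/IE5 ≈ 5.7, far larger than any earlier ratio.
That jump marks the point where a core electron is being removed. So the atom has 5 valence electrons.

5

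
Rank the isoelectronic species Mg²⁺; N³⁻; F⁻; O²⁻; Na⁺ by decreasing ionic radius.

All of these have 10 electrons, so size is governed by nuclear charge alone: the more protons, the stronger the pull on the same electron cloud, and the smaller the ion.
Nuclear charges: Mg²⁺ (Z=12), Na⁺ (Z=11), F⁻ (Z=9), O²⁻ (Z=8), N³⁻ (Z=7).
Largest to smallest: N³⁻ > O²⁻ > F⁻ > Na⁺ > Mg²⁺.

N³⁻ > O²⁻ > F⁻ > Na⁺ > Mg²⁺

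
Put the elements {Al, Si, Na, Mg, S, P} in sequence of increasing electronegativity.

Na is in period 3, group 1; Mg is in period 3, group 2; Al is in period 3, group 13; Si is in period 3, group 14; P is in period 3, group 15; S is in period 3, group 16.
EN rises left→right (higher Z_eff, smaller atoms) and falls top→bottom (larger, more shielded atoms).
All lie in period 3, so electronegativity increases left to right.
So from lowest to highest: Na < Mg < Al < Si < P < S.

Na < Mg < Al < Si < P < S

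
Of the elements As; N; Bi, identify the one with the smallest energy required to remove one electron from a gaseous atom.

N is in period 2, group 15; As is in period 4, group 15; Bi is in period 6, group 15.
Across a period the outer electron is held more tightly (higher IE₁); down a group it sits in a higher shell, more shielded, and comes off more easily.
All are in group 15, so first ionization energy increases up the group.
The smallest energy required to remove one electron from a gaseous atom among these belongs to Bi.

Bi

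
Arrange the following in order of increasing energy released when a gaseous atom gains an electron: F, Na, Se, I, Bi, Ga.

Ga, Na, Bi, Se, I, F

F is in period 2, group 17; Na is in period 3, group 1; Ga is in period 4, group 13; Se is in period 4, group 16; I is in period 5, group 17; Bi is in period 6, group 15.
Atoms with high Z_eff and room in the valence shell (especially the halogens) have the most exothermic electron affinities.
Here both period and group differ, so the two effects have to be weighed against each other.
Na > Ga: period and group pull opposite ways; the down-group shift dominates (53 vs 29 kJ/mol).
Bi > Na: period and group pull opposite ways; the across-period shift dominates (91 vs 53 kJ/mol).
Se > Bi: relative to Bi, both the across-period and down-group shifts push Se's electron affinity up.
I > Se: period and group pull opposite ways; the across-period shift dominates (295 vs 195 kJ/mol).
F > I: F sits above I in group 17, so the down-group effect alone puts F higher.
Tabulated electron affinity (kJ/mol): F 328, Na 53, Ga 29, Se 195, I 295, Bi 91.
So from lowest to highest: Ga < Na < Bi < Se < I < F.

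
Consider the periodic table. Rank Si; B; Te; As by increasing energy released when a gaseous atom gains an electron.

Adding an electron releases more energy for atoms nearer the top right (short of the noble gases).
These sit on a diagonal, where the across-period and down-group effects partly cancel.
As > B: period and group pull opposite ways; the across-period shift dominates (78 vs 27 kJ/mol).
Si > As: the two effects oppose for this pair; the down-group effect wins (134 vs 78 kJ/mol).
Te > Si: period and group pull opposite ways; the across-period shift dominates (190 vs 134 kJ/mol).
Approximate values (kJ/mol): B 27, Si 134, As 78, Te 190.
So from lowest to highest: B < As < Si < Te.

B < As < Si < Te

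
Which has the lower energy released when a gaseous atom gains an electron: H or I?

H is in period 1, group 1; I is in period 5, group 17.
Electron affinity generally becomes more exothermic across a period toward the halogens and less exothermic down a group.
These span different periods and groups, so the two trends combine.
I > H: the two effects oppose for this pair; the across-period effect wins (295 vs 73 kJ/mol).
Tabulated electron affinity (kJ/mol): H 73, I 295.
So H has the lower energy released when a gaseous atom gains an electron (H < I).

H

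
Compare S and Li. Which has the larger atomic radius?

Across a period the added protons contract the valence shell; down a group each new principal shell makes the atom larger.
Here both period and group differ, so the two effects have to be weighed against each other.
Li > S: the two effects oppose for this pair; the across-period effect wins (133 vs 103 pm).
Approximate values (pm): Li 133, S 103.
So Li has the larger atomic radius (Li > S).

Li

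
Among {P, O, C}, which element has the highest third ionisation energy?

The third ionization energy removes an electron from the +2 ion. For each element: P²⁺ still has 3 valence electrons; O²⁺ still has 4 valence electrons; C²⁺ still has 2 valence electrons.
All are still removing valence electrons, so compare the +2 ions as you would atoms: IE_3 generally rises across a period (higher Z_eff) and falls down a group (larger shell), subject to the usual subshell exceptions.
Valence configurations: P²⁺ [Ne]3s²3p¹, O²⁺ [He]2s²2p², C²⁺ [He]2s².
The numbers (kJ/mol): P 2914, O 5300, C 4620.
Hence IE_3: P < C < O.

O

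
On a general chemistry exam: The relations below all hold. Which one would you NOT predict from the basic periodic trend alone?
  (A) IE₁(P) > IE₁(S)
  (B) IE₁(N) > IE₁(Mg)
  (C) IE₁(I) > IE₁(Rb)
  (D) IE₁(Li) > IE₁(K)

The general trend: first ionization energy increases across a period and decreases down a group.
(A) P (period 3, group 15) vs S (period 3, group 16): the stated order contradicts the simple trend.
(B) N (period 2, group 15) vs Mg (period 3, group 2): the stated order agrees with the simple trend.
(C) I (period 5, group 17) vs Rb (period 5, group 1): the stated order agrees with the simple trend.
(D) Li (period 2, group 1) vs K (period 4, group 1): the stated order agrees with the simple trend.
The exception is (A): S (3p⁴) ionizes more easily than half-filled P (3p³) because the paired 3p electron in S is pushed out by e⁻–e⁻ repulsion.

(A)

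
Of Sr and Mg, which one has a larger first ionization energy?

Mg

Mg is in period 3, group 2; Sr is in period 5, group 2.
Removing the outermost electron gets harder across a period and easier down a group.
All are in group 2, so first ionization energy increases up the group.
So Mg has the larger first ionization energy (Mg > Sr).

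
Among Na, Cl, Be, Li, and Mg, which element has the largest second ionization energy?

Li

Consider each +1 ion: Na⁺ is the bare [Ne] core; Cl⁺ still has 6 valence electrons; Be⁺ still has 1 valence electron; Li⁺ is the bare [He] core; Mg⁺ still has 1 valence electron.
Pulling an electron out of a noble-gas core costs far more than removing a remaining valence electron, so Na and Li sit at the high end of IE_2.
Valence configurations: Cl⁺ [Ne]3s²3p⁴, Be⁺ [He]2s¹, Mg⁺ [Ne]3s¹.
Tabulated IE_2 (kJ/mol): Na 4562, Cl 2298, Be 1757, Li 7298, Mg 1451.
Overall IE_2 order: Mg < Be < Cl < Na < Li.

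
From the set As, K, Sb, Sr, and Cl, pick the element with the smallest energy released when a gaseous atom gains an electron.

Atoms with high Z_eff and room in the valence shell (especially the halogens) have the most exothermic electron affinities.
Here both period and group differ, so the two effects have to be weighed against each other.
K > Sr: period and group pull opposite ways; the down-group shift dominates (48 vs 5 kJ/mol).
As > K: As lies to the right of K in period 4, so the across-period effect alone puts As higher.
Sb > As: this pair runs against the simple trend — see the exception note.
Cl > Sb: relative to Sb, both the across-period and down-group shifts push Cl's electron affinity up.
Note the exception: Sb has a higher electron affinity than As, contrary to the simple trend — both are half-filled np³, but the pairing/repulsion penalty for the added electron shrinks as the p orbitals become larger and more diffuse down the group, and for Sb that outweighs the weaker nuclear attraction.
For reference (kJ/mol): Cl 349, K 48, As 78, Sr 5, Sb 103.
The smallest energy released when a gaseous atom gains an electron among these belongs to Sr.

Sr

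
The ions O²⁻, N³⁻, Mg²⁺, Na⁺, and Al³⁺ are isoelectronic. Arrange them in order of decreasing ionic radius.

All of these have 10 electrons, so size is governed by nuclear charge alone: the more protons, the stronger the pull on the same electron cloud, and the smaller the ion.
Nuclear charges: Al³⁺ (Z=13), Mg²⁺ (Z=12), Na⁺ (Z=11), O²⁻ (Z=8), N³⁻ (Z=7).
Largest to smallest: N³⁻ > O²⁻ > Na⁺ > Mg²⁺ > Al³⁺.

N³⁻, O²⁻, Na⁺, Mg²⁺, Al³⁺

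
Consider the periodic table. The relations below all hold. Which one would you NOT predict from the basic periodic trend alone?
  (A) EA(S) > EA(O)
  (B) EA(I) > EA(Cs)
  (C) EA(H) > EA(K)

(A)

The general trend: electron affinity increases across a period and decreases down a group.
(A) S (period 3, group 16) vs O (period 2, group 16): the stated order contradicts the simple trend.
(B) I (period 5, group 17) vs Cs (period 6, group 1): the stated order agrees with the simple trend.
(C) H (period 1, group 1) vs K (period 4, group 1): the stated order agrees with the simple trend.
The exception is (A): the compact 2p subshell of O repels the added electron more than S's larger 3p does.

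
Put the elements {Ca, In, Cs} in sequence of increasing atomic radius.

In < Ca < Cs

Ca is in period 4, group 2; In is in period 5, group 13; Cs is in period 6, group 1.
Radius decreases left→right (rising Z_eff, same n) and increases top→bottom (higher n).
These span different periods and groups, so the two trends combine.
Ca > In: period and group pull opposite ways; the across-period shift dominates (171 vs 142 pm).
Cs > Ca: relative to Ca, both the across-period and down-group shifts push Cs's atomic radius up.
Approximate values (pm): Ca 171, In 142, Cs 232.
So from smallest to largest: In < Ca < Cs.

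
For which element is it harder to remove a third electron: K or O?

After 2 electrons have been removed, what remains? K²⁺ is already 1 electron into the core; O²⁺ still has 4 valence electrons.
Usually core removal costs more than valence removal, but here the competition is close: a tightly held n=2 valence electron can cost more to remove than an n=3 core electron, so the actual values have to decide it.
Tabulated IE_3 (kJ/mol): K 4420, O 5300.
Hence IE_3: K < O.

O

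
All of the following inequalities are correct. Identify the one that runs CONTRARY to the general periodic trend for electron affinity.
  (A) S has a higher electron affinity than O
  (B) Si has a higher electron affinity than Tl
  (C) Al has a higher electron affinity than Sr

(A)

The general trend: electron affinity increases across a period and decreases down a group.
(A) S (period 3, group 16) vs O (period 2, group 16): the stated order contradicts the simple trend.
(B) Si (period 3, group 14) vs Tl (period 6, group 13): the stated order agrees with the simple trend.
(C) Al (period 3, group 13) vs Sr (period 5, group 2): the stated order agrees with the simple trend.
The exception is (A): the compact 2p subshell of O repels the added electron more than S's larger 3p does.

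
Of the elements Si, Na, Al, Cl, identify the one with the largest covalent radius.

Na

Na is in period 3, group 1; Al is in period 3, group 13; Si is in period 3, group 14; Cl is in period 3, group 17.
Atomic radius shrinks across a period as nuclear charge pulls the same shell inward, and grows down a group as new shells are added.
All lie in period 3, so atomic radius increases right to left.
The largest covalent radius among these belongs to Na.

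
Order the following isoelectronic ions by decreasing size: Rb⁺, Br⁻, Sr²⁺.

All of these have 36 electrons, so size is governed by nuclear charge alone: the more protons, the stronger the pull on the same electron cloud, and the smaller the ion.
Nuclear charges: Sr²⁺ (Z=38), Rb⁺ (Z=37), Br⁻ (Z=35).
Largest to smallest: Br⁻ > Rb⁺ > Sr²⁺.

Br⁻ > Rb⁺ > Sr²⁺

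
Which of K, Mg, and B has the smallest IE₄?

K

After 3 electrons have been removed, what remains? K³⁺ is already 2 electrons into the core; Mg³⁺ is already 1 electron into the core; B³⁺ is the bare [He] core.
All of these are removing an electron from a noble-gas core or deeper; the smaller core (lower principal quantum number) is held far more tightly, and within a period the higher nuclear charge binds the same core more tightly.
Approximate IE_4 values (kJ/mol): K 5877, Mg 10543, B 25026.
Putting it together, IE_4: K < Mg < B.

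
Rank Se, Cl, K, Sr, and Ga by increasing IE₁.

K < Sr < Ga < Se < Cl

Cl is in period 3, group 17; K is in period 4, group 1; Ga is in period 4, group 13; Se is in period 4, group 16; Sr is in period 5, group 2.
First ionization energy rises across a period (greater Z_eff holds electrons more tightly) and falls down a group (valence electrons are farther from the nucleus).
These span different periods and groups, so the two trends combine.
Sr > K: period and group pull opposite ways; the across-period shift dominates (550 vs 419 kJ/mol).
Ga > Sr: relative to Sr, both the across-period and down-group shifts push Ga's first ionization energy up.
Se > Ga: Se lies to the right of Ga in period 4, so the across-period effect alone puts Se higher.
Cl > Se: relative to Se, both the across-period and down-group shifts push Cl's first ionization energy up.
For reference (kJ/mol): Cl 1251, K 419, Ga 579, Se 941, Sr 550.
So from lowest to highest: K < Sr < Ga < Se < Cl.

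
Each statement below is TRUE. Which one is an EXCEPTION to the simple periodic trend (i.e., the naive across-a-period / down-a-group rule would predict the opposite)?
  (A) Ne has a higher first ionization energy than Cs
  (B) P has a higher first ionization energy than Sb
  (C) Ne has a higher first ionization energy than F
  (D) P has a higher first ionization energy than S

(D)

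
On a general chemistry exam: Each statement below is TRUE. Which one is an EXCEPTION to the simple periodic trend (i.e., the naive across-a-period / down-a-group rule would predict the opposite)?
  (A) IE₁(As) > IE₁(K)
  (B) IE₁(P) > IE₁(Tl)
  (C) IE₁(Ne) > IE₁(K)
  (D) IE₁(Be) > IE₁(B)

(D)

The general trend: IE₁ increases across a period and decreases down a group.
(A) As (period 4, group 15) vs K (period 4, group 1): the stated order agrees with the simple trend.
(B) P (period 3, group 15) vs Tl (period 6, group 13): the stated order agrees with the simple trend.
(C) Ne (period 2, group 18) vs K (period 4, group 1): the stated order agrees with the simple trend.
(D) Be (period 2, group 2) vs B (period 2, group 13): the stated order contradicts the simple trend.
The exception is (D): removing B's lone 2p electron is easier than breaking Be's filled 2s².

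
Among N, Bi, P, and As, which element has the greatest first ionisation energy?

N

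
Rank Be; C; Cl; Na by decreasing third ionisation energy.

Consider each +2 ion: Be²⁺ is the bare [He] core; C²⁺ still has 2 valence electrons; Cl²⁺ still has 5 valence electrons; Na²⁺ is already 1 electron into the core.
Core electrons are held far more tightly than valence electrons, so Na and Be top the IE_3 order.
Valence configurations: C²⁺ [He]2s², Cl²⁺ [Ne]3s²3p³.
Tabulated IE_3 (kJ/mol): Be 14849, C 4620, Cl 3822, Na 6910.
Putting it together, IE_3: Cl < C < Na < Be.

Be > Na > C > Cl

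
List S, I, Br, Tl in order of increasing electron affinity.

Tl < S < I < Br

S is in period 3, group 16; Br is in period 4, group 17; I is in period 5, group 17; Tl is in period 6, group 13.
EA tends to increase across a period and decrease down a group, though the pattern is less regular than for IE or radius.
These span different periods and groups, so the two trends combine.
S > Tl: both effects reinforce here, so S is clearly the higher of the two.
I > S: period and group pull opposite ways; the across-period shift dominates (295 vs 200 kJ/mol).
Br > I: Br sits above I in group 17, so the down-group effect alone puts Br higher.
For reference (kJ/mol): S 200, Br 325, I 295, Tl 19.
So from lowest to highest: Tl < S < I < Br.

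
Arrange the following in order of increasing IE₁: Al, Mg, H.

Al, Mg, H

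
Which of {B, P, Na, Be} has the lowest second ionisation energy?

Be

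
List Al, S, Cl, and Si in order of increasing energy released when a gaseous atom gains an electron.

Al < Si < S < Cl

Atoms with high Z_eff and room in the valence shell (especially the halogens) have the most exothermic electron affinities.
All lie in period 3, so electron affinity increases left to right.
So from lowest to highest: Al < Si < S < Cl.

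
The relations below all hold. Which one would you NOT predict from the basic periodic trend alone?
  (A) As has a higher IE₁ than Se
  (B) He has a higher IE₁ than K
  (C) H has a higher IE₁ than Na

(A)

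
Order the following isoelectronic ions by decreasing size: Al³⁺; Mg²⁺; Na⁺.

Na⁺ > Mg²⁺ > Al³⁺

All of these have 10 electrons, so size is governed by nuclear charge alone: the more protons, the stronger the pull on the same electron cloud, and the smaller the ion.
Nuclear charges: Al³⁺ (Z=13), Mg²⁺ (Z=12), Na⁺ (Z=11).
Largest to smallest: Na⁺ > Mg²⁺ > Al³⁺.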